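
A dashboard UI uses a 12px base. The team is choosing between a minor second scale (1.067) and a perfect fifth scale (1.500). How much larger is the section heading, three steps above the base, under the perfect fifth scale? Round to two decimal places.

25.92px

Minor second: 12.0 × 1.067³ = 14.5772px
Perfect fifth: 12.0 × 1.500³ = 40.5000px
Difference: 40.5000 − 14.5772 = 25.9228px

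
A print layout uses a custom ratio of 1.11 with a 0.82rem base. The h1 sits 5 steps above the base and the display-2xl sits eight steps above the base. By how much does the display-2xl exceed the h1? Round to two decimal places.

0.51rem

Step 5: 0.82 × 1.11⁵ = 1.3817rem
Step 8: 0.82 × 1.11⁸ = 1.8897rem
Difference: 1.8897 − 1.3817 = 0.5080rem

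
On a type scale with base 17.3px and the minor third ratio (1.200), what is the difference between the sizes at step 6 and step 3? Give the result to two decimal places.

Step 3: 17.3 × 1.200³ = 29.8944px
Step 6: 17.3 × 1.200⁶ = 51.6575px
Difference: 51.6575 − 29.8944 = 21.7631px

21.76px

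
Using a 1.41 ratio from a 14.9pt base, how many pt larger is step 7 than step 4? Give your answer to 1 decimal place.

Step 4: 14.9 × 1.41⁴ = 58.893pt
Step 7: 14.9 × 1.41⁷ = 165.090pt
Difference: 165.090 − 58.893 = 106.197pt

106.2pt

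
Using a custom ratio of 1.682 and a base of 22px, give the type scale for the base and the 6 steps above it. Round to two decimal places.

Step 0: 22px
Step 1: 22.0 × 1.682 = 37.00
Step 2: 22.0 × 1.682² = 62.24
Step 3: 22.0 × 1.682³ = 104.69
Step 4: 22.0 × 1.682⁴ = 176.09
Step 5: 22.0 × 1.682⁵ = 296.18
Step 6: 22.0 × 1.682⁶ = 498.17

22.00px, 37.00px, 62.24px, 104.69px, 176.09px, 296.18px, 498.17px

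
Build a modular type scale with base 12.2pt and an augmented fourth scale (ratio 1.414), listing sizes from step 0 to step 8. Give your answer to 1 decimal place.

12.2pt, 17.3pt, 24.4pt, 34.5pt, 48.8pt, 69.0pt, 97.5pt, 137.9pt, 195.0pt

Step 0: 12.2pt
Step 1: 12.2 × 1.414 = 17.3
Step 2: 12.2 × 1.414² = 24.4
Step 3: 12.2 × 1.414³ = 34.5
Step 4: 12.2 × 1.414⁴ = 48.8
Step 5: 12.2 × 1.414⁵ = 69.0
Step 6: 12.2 × 1.414⁶ = 97.5
Step 7: 12.2 × 1.414⁷ = 137.9
Step 8: 12.2 × 1.414⁸ = 195.0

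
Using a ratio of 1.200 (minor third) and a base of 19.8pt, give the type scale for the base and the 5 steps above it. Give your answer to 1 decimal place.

Step 0: 19.8pt
Step 1: 19.8 × 1.200 = 23.8
Step 2: 19.8 × 1.200² = 28.5
Step 3: 19.8 × 1.200³ = 34.2
Step 4: 19.8 × 1.200⁴ = 41.1
Step 5: 19.8 × 1.200⁵ = 49.3

19.8pt, 23.8pt, 28.5pt, 34.2pt, 41.1pt, 49.3pt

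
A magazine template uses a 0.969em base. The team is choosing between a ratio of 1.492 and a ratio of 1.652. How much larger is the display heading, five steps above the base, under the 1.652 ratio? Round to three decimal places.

4.758em

At 1.492: 0.969 × 1.492⁵ = 7.16420em
At 1.652: 0.969 × 1.652⁵ = 11.92268em
Difference: 11.92268 − 7.16420 = 4.75848em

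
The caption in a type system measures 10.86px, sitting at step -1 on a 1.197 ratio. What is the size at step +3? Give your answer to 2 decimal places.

10.86 × 1.197⁴ = 10.86 × 2.05294 ≈ 22.295

22.29px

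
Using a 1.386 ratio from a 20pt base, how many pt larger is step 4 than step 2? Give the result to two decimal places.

35.38pt

Step 2: 20.0 × 1.386² = 38.4199pt
Step 4: 20.0 × 1.386⁴ = 73.8045pt
Difference: 73.8045 − 38.4199 = 35.3846pt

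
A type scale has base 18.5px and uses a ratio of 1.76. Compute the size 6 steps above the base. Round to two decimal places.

Every step multiplies by the scale ratio.
18.5 × 1.76⁶ = 18.5 × 29.72186 ≈ 549.85

549.85px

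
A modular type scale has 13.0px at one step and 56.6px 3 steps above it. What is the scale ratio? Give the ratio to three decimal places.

1.633

The ratio satisfies 13.0 × r³ = 56.6, so r = (56.6 / 13.0)^(1/3).
r = 4.3538^(1/3) ≈ 1.6329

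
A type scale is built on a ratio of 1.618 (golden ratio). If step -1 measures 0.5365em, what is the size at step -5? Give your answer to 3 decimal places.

0.078em

0.5365 ÷ 1.618⁴ = 0.5365 ÷ 6.85353 ≈ 0.078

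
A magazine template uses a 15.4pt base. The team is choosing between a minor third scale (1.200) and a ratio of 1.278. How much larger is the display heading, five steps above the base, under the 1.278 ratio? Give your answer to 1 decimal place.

14.2pt

Minor third: 15.4 × 1.200⁵ = 38.320pt
At 1.278: 15.4 × 1.278⁵ = 52.502pt
Difference: 52.502 − 38.320 = 14.182pt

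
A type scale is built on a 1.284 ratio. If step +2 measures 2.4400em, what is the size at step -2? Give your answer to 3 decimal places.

2.4400 ÷ 1.284⁴ = 2.4400 ÷ 2.71807 ≈ 0.898

0.898em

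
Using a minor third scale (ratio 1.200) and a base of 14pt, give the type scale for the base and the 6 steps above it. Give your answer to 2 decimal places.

14.00pt, 16.80pt, 20.16pt, 24.19pt, 29.03pt, 34.84pt, 41.80pt

Step 0: 14pt
Step 1: 14.0 × 1.200 = 16.80
Step 2: 14.0 × 1.200² = 20.16
Step 3: 14.0 × 1.200³ = 24.19
Step 4: 14.0 × 1.200⁴ = 29.03
Step 5: 14.0 × 1.200⁵ = 34.84
Step 6: 14.0 × 1.200⁶ = 41.80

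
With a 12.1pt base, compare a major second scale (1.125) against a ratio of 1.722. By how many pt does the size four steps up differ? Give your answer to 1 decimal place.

87.0pt

Major second: 12.1 × 1.125⁴ = 19.382pt
At 1.722: 12.1 × 1.722⁴ = 106.394pt
Difference: 106.394 − 19.382 = 87.012pt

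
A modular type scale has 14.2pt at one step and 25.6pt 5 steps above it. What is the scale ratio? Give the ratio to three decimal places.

1.125

The ratio satisfies 14.2 × r⁵ = 25.6, so r = (25.6 / 14.2)^(1/5).
r = 1.8028^(1/5) ≈ 1.1251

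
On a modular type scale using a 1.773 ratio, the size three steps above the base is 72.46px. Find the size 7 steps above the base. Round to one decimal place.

716.0px

Moving from step +3 to step +7 is 4 steps up, so multiply by r⁴.
72.46 × 1.773⁴ = 72.46 × 9.88177 ≈ 716.033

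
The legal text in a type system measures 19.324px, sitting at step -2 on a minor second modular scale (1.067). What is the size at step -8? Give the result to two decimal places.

19.324 ÷ 1.067⁶ = 19.324 ÷ 1.47566 ≈ 13.095

13.10px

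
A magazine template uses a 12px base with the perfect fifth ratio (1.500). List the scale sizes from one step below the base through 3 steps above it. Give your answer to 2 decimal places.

Step -1: 12.0 ÷ 1.500 = 8.00
Step 0: 12px
Step 1: 12.0 × 1.500 = 18.00
Step 2: 12.0 × 1.500² = 27.00
Step 3: 12.0 × 1.500³ = 40.50

8.00px, 12.00px, 18.00px, 27.00px, 40.50px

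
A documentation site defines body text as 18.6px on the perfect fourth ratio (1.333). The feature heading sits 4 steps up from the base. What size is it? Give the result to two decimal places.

A modular type scale is a geometric sequence: sizeₙ = base × rⁿ.
18.6 × 1.333⁴ = 18.6 × 3.15733 ≈ 58.73

58.73px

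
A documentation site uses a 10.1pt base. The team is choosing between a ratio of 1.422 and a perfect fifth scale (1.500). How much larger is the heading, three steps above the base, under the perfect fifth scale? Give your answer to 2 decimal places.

At 1.422: 10.1 × 1.422³ = 29.0416pt
Perfect fifth: 10.1 × 1.500³ = 34.0875pt
Difference: 34.0875 − 29.0416 = 5.0459pt

5.05pt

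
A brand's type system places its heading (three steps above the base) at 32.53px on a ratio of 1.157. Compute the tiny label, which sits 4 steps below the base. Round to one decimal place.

11.7px

Moving from step +3 to step -4 is 7 steps down, so divide by r⁷.
32.53 ÷ 1.157⁷ = 32.53 ÷ 2.77545 ≈ 11.721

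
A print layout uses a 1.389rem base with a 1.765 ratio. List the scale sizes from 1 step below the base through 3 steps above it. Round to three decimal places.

Step -1: 1.389 ÷ 1.765 = 0.787
Step 0: 1.389rem
Step 1: 1.389 × 1.765 = 2.452
Step 2: 1.389 × 1.765² = 4.327
Step 3: 1.389 × 1.765³ = 7.637

0.787rem, 1.389rem, 2.452rem, 4.327rem, 7.637rem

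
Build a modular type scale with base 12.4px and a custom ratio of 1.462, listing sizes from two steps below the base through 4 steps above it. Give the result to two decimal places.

Step -2: 12.4 ÷ 1.462² = 5.80
Step -1: 12.4 ÷ 1.462 = 8.48
Step 0: 12.4px
Step 1: 12.4 × 1.462 = 18.13
Step 2: 12.4 × 1.462² = 26.50
Step 3: 12.4 × 1.462³ = 38.75
Step 4: 12.4 × 1.462⁴ = 56.65

5.80px, 8.48px, 12.40px, 18.13px, 26.50px, 38.75px, 56.65px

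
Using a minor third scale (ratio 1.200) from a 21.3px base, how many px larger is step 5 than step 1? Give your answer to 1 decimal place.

Step 1: 21.3 × 1.200 = 25.560px
Step 5: 21.3 × 1.200⁵ = 53.001px
Difference: 53.001 − 25.560 = 27.441px

27.4px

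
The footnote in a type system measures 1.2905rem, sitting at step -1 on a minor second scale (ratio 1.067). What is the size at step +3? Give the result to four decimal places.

1.2905 × 1.067⁴ = 1.2905 × 1.29616 ≈ 1.6727

1.6727rem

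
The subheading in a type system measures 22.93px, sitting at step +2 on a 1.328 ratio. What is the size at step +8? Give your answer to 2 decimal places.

22.93 × 1.328⁶ = 22.93 × 5.48515 ≈ 125.774

125.77px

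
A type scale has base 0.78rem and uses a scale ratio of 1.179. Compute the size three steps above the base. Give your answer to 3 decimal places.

A modular type scale is a geometric sequence: sizeₙ = base × rⁿ.
0.78 × 1.179³ = 0.78 × 1.63886 ≈ 1.278

1.278rem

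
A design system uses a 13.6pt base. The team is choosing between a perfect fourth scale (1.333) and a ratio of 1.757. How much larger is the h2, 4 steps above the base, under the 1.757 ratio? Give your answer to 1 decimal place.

Perfect fourth: 13.6 × 1.333⁴ = 42.940pt
At 1.757: 13.6 × 1.757⁴ = 129.606pt
Difference: 129.606 − 42.940 = 86.666pt

86.7pt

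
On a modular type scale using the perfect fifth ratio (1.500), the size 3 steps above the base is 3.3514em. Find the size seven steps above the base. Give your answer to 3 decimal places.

Moving from step +3 to step +7 is 4 steps up, so multiply by r⁴.
3.3514 × 1.500⁴ = 3.3514 × 5.06250 ≈ 16.966

16.966em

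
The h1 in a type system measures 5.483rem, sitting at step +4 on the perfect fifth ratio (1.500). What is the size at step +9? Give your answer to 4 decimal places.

41.6365rem

Moving from step +4 to step +9 is 5 steps up, so multiply by r⁵.
5.483 × 1.500⁵ = 5.483 × 7.59375 ≈ 41.6365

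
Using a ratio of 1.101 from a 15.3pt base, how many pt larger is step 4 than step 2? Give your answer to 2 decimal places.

3.94pt

Step 2: 15.3 × 1.101² = 18.5467pt
Step 4: 15.3 × 1.101⁴ = 22.4823pt
Difference: 22.4823 − 18.5467 = 3.9356pt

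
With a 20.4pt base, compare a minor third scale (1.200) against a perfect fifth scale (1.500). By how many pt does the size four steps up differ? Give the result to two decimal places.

60.97pt

Minor third: 20.4 × 1.200⁴ = 42.3014pt
Perfect fifth: 20.4 × 1.500⁴ = 103.2750pt
Difference: 103.2750 − 42.3014 = 60.9736pt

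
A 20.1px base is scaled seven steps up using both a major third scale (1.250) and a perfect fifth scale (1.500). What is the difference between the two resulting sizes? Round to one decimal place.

Major third: 20.1 × 1.250⁷ = 95.844px
Perfect fifth: 20.1 × 1.500⁷ = 343.427px
Difference: 343.427 − 95.844 = 247.583px

247.6px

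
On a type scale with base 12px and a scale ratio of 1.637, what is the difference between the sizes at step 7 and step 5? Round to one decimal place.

Step 5: 12.0 × 1.637⁵ = 141.067px
Step 7: 12.0 × 1.637⁷ = 378.026px
Difference: 378.026 − 141.067 = 236.959px

237.0px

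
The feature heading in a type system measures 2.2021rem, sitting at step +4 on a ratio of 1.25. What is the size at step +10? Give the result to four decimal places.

The gap is 10 − (4) = 6 steps, so the factor is 1.25^6.
2.2021 × 1.25⁶ = 2.2021 × 3.81470 ≈ 8.4003

8.4003rem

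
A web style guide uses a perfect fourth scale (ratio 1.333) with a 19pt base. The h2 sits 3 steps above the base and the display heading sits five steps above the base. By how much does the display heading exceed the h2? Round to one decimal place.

35.0pt

Step 3: 19.0 × 1.333³ = 45.003pt
Step 5: 19.0 × 1.333⁵ = 79.966pt
Difference: 79.966 − 45.003 = 34.963pt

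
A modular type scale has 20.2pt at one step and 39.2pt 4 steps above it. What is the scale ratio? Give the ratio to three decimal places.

r⁴ = 39.2 / 20.2, so r = (39.2/20.2)^(1/4).
r = 1.9406^(1/4) ≈ 1.1803

1.180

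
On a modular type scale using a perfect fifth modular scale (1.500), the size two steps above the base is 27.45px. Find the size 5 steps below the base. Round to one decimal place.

1.6px

Moving from step +2 to step -5 is 7 steps down, so divide by r⁷.
27.45 ÷ 1.500⁷ = 27.45 ÷ 17.08594 ≈ 1.607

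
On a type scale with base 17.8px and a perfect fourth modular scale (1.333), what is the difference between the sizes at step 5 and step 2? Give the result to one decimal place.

43.3px

Step 2: 17.8 × 1.333² = 31.629px
Step 5: 17.8 × 1.333⁵ = 74.915px
Difference: 74.915 − 31.629 = 43.286px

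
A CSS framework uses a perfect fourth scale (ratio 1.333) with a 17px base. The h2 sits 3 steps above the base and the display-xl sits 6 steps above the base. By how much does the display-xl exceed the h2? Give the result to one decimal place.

55.1px

Step 3: 17.0 × 1.333³ = 40.266px
Step 6: 17.0 × 1.333⁶ = 95.374px
Difference: 95.374 − 40.266 = 55.108px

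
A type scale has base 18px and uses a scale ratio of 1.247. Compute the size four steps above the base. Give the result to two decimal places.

43.52px

18.0 × 1.247⁴ = 18.0 × 2.41805 ≈ 43.52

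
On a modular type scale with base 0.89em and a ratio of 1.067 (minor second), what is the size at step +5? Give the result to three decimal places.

1.231em

Every step multiplies by the scale ratio.
0.89 × 1.067⁵ = 0.89 × 1.38300 ≈ 1.231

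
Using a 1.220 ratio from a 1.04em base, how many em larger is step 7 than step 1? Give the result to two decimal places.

Step 1: 1.04 × 1.220 = 1.2688em
Step 7: 1.04 × 1.220⁷ = 4.1836em
Difference: 4.1836 − 1.2688 = 2.9148em

2.91em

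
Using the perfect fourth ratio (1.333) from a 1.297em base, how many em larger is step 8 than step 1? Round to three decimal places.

Step 1: 1.297 × 1.333 = 1.72890em
Step 8: 1.297 × 1.333⁸ = 12.92948em
Difference: 12.92948 − 1.72890 = 11.20058em

11.201em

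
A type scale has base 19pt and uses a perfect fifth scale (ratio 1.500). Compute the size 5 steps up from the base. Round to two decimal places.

144.28pt

Each step on a modular scale multiplies by the ratio, so the size n steps from the base is base × ratioⁿ.
19.0 × 1.500⁵ = 19.0 × 7.59375 ≈ 144.28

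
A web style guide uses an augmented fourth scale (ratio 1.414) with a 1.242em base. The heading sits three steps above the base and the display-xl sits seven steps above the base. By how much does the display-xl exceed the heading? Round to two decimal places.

Step 3: 1.242 × 1.414³ = 3.5113em
Step 7: 1.242 × 1.414⁷ = 14.0368em
Difference: 14.0368 − 3.5113 = 10.5255em

10.53em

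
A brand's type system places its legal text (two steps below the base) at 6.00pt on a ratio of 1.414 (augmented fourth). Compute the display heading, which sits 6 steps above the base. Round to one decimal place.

6.00 × 1.414⁸ = 6.00 × 15.98068 ≈ 95.884

95.9pt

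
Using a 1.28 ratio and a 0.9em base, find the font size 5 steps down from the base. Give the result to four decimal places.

0.2619em

Every step multiplies by the scale ratio.
0.9 ÷ 1.28⁵ = 0.9 ÷ 3.43597 ≈ 0.2619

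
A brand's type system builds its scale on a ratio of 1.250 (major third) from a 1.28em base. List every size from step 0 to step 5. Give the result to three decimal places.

Step 0: 1.28em
Step 1: 1.28 × 1.250 = 1.600
Step 2: 1.28 × 1.250² = 2.000
Step 3: 1.28 × 1.250³ = 2.500
Step 4: 1.28 × 1.250⁴ = 3.125
Step 5: 1.28 × 1.250⁵ = 3.906

1.280em, 1.600em, 2.000em, 2.500em, 3.125em, 3.906em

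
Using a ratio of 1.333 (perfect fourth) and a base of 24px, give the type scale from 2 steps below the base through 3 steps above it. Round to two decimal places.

Step -2: 24.0 ÷ 1.333² = 13.51
Step -1: 24.0 ÷ 1.333 = 18.00
Step 0: 24px
Step 1: 24.0 × 1.333 = 31.99
Step 2: 24.0 × 1.333² = 42.65
Step 3: 24.0 × 1.333³ = 56.85

13.51px, 18.00px, 24.00px, 31.99px, 42.65px, 56.85px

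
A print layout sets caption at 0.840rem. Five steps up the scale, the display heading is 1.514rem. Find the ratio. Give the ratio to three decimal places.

r⁵ = 1.514 / 0.840, so r = (1.514/0.840)^(1/5).
r = 1.8024^(1/5) ≈ 1.1250

1.125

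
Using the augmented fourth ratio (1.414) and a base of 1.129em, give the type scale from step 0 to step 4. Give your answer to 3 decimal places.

Step 0: 1.129em
Step 1: 1.129 × 1.414 = 1.596
Step 2: 1.129 × 1.414² = 2.257
Step 3: 1.129 × 1.414³ = 3.192
Step 4: 1.129 × 1.414⁴ = 4.513

1.129em, 1.596em, 2.257em, 3.192em, 4.513em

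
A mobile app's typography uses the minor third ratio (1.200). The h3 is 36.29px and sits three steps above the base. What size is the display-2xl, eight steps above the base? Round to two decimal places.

90.30px

36.29 × 1.200⁵ = 36.29 × 2.48832 ≈ 90.301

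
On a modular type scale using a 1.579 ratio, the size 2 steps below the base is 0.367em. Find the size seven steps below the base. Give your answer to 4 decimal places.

0.367 ÷ 1.579⁵ = 0.367 ÷ 9.81546 ≈ 0.0374

0.0374em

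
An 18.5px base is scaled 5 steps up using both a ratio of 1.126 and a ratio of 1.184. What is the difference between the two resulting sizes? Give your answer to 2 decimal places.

9.56px

At 1.126: 18.5 × 1.126⁵ = 33.4860px
At 1.184: 18.5 × 1.184⁵ = 43.0457px
Difference: 43.0457 − 33.4860 = 9.5597px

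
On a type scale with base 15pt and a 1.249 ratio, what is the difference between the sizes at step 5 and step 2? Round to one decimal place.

22.2pt

Step 2: 15.0 × 1.249² = 23.400pt
Step 5: 15.0 × 1.249⁵ = 45.594pt
Difference: 45.594 − 23.400 = 22.194pt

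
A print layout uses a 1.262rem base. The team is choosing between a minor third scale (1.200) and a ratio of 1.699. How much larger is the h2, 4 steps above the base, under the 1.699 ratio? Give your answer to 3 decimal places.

Minor third: 1.262 × 1.200⁴ = 2.61688rem
At 1.699: 1.262 × 1.699⁴ = 10.51557rem
Difference: 10.51557 − 2.61688 = 7.89869rem

7.899rem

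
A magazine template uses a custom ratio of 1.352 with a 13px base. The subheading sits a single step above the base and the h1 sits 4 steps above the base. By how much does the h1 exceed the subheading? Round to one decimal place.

25.9px

Step 1: 13.0 × 1.352 = 17.576px
Step 4: 13.0 × 1.352⁴ = 43.436px
Difference: 43.436 − 17.576 = 25.860px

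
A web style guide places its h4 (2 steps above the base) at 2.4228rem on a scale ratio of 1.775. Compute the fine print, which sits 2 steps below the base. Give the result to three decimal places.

0.244rem

2.4228 ÷ 1.775⁴ = 2.4228 ÷ 9.92644 ≈ 0.244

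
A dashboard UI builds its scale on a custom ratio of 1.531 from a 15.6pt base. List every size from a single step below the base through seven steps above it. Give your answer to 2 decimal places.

10.19pt, 15.60pt, 23.88pt, 36.57pt, 55.98pt, 85.71pt, 131.22pt, 200.90pt, 307.57pt

Step -1: 15.6 ÷ 1.531 = 10.19
Step 0: 15.6pt
Step 1: 15.6 × 1.531 = 23.88
Step 2: 15.6 × 1.531² = 36.57
Step 3: 15.6 × 1.531³ = 55.98
Step 4: 15.6 × 1.531⁴ = 85.71
Step 5: 15.6 × 1.531⁵ = 131.22
Step 6: 15.6 × 1.531⁶ = 200.90
Step 7: 15.6 × 1.531⁷ = 307.57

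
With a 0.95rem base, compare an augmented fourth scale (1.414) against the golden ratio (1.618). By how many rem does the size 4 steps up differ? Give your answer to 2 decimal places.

2.71rem

Augmented fourth: 0.95 × 1.414⁴ = 3.7977rem
Golden ratio: 0.95 × 1.618⁴ = 6.5108rem
Difference: 6.5108 − 3.7977 = 2.7131rem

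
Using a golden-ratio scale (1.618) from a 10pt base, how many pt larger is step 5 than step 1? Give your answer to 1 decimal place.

Step 1: 10.0 × 1.618 = 16.180pt
Step 5: 10.0 × 1.618⁵ = 110.890pt
Difference: 110.890 − 16.180 = 94.710pt

94.7pt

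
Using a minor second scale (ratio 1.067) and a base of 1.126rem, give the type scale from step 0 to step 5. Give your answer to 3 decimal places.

Step 0: 1.126rem
Step 1: 1.126 × 1.067 = 1.201
Step 2: 1.126 × 1.067² = 1.282
Step 3: 1.126 × 1.067³ = 1.368
Step 4: 1.126 × 1.067⁴ = 1.459
Step 5: 1.126 × 1.067⁵ = 1.557

1.126rem, 1.201rem, 1.282rem, 1.368rem, 1.459rem, 1.557rem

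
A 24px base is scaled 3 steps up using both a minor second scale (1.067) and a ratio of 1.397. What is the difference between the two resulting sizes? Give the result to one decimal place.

36.3px

Minor second: 24.0 × 1.067³ = 29.154px
At 1.397: 24.0 × 1.397³ = 65.434px
Difference: 65.434 − 29.154 = 36.280px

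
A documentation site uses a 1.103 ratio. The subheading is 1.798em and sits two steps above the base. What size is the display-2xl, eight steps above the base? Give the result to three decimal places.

1.798 × 1.103⁶ = 1.798 × 1.80075 ≈ 3.238

3.238em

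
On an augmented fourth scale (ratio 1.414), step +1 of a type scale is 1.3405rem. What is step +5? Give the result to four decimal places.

1.3405 × 1.414⁴ = 1.3405 × 3.99758 ≈ 5.3588

5.3588rem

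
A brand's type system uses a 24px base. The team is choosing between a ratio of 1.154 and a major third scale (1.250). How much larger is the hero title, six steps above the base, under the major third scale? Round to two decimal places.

34.87px

At 1.154: 24.0 × 1.154⁶ = 56.6821px
Major third: 24.0 × 1.250⁶ = 91.5527px
Difference: 91.5527 − 56.6821 = 34.8706px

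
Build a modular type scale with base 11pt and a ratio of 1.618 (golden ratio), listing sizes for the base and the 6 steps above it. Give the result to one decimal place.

11.0pt, 17.8pt, 28.8pt, 46.6pt, 75.4pt, 122.0pt, 197.4pt

Step 0: 11pt
Step 1: 11.0 × 1.618 = 17.8
Step 2: 11.0 × 1.618² = 28.8
Step 3: 11.0 × 1.618³ = 46.6
Step 4: 11.0 × 1.618⁴ = 75.4
Step 5: 11.0 × 1.618⁵ = 122.0
Step 6: 11.0 × 1.618⁶ = 197.4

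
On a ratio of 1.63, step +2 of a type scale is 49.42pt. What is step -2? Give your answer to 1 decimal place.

The gap is -2 − (2) = -4 steps, so the factor is 1.63^-4.
49.42 ÷ 1.63⁴ = 49.42 ÷ 7.05912 ≈ 7.001

7.0pt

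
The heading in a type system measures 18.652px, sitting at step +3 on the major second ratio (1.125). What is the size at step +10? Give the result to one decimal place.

42.5px

The gap is 10 − (3) = 7 steps, so the factor is 1.125^7.
18.652 × 1.125⁷ = 18.652 × 2.28070 ≈ 42.540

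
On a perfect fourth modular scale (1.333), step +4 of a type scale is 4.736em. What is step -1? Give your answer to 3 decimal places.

1.125em

4.736 ÷ 1.333⁵ = 4.736 ÷ 4.20873 ≈ 1.125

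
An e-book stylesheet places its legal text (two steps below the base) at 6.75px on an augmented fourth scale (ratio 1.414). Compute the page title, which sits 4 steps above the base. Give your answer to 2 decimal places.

53.95px

6.75 × 1.414⁶ = 6.75 × 7.99275 ≈ 53.951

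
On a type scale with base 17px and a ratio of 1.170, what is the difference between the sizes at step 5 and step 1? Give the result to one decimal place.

17.4px

Step 1: 17.0 × 1.170 = 19.890px
Step 5: 17.0 × 1.170⁵ = 37.272px
Difference: 37.272 − 19.890 = 17.382px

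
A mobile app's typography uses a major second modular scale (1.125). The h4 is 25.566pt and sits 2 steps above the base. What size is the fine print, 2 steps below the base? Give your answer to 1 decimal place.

25.566 ÷ 1.125⁴ = 25.566 ÷ 1.60181 ≈ 15.961

16.0pt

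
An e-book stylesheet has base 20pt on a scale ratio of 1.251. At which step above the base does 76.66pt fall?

6

1.251ⁿ = 76.66 / 20 = 3.8330
n = ln(3.8330) / ln(1.251) = 1.3436 / 0.2239 ≈ 6.00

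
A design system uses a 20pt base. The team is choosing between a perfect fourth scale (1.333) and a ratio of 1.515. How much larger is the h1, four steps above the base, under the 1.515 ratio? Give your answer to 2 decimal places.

Perfect fourth: 20.0 × 1.333⁴ = 63.1467pt
At 1.515: 20.0 × 1.515⁴ = 105.3612pt
Difference: 105.3612 − 63.1467 = 42.2145pt

42.21pt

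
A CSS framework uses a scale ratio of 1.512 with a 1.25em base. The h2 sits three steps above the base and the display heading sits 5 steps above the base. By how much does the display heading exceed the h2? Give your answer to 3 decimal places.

Step 3: 1.25 × 1.512³ = 4.32081em
Step 5: 1.25 × 1.512⁵ = 9.87800em
Difference: 9.87800 − 4.32081 = 5.55719em

5.557em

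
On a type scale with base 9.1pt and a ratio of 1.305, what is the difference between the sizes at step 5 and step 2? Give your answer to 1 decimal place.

Step 2: 9.1 × 1.305² = 15.498pt
Step 5: 9.1 × 1.305⁵ = 34.442pt
Difference: 34.442 − 15.498 = 18.944pt

18.9pt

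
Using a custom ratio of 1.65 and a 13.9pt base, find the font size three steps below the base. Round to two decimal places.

3.09pt

13.9 ÷ 1.65³ = 13.9 ÷ 4.49212 ≈ 3.09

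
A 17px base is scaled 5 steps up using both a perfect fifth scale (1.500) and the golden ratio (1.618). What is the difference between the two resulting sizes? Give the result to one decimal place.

59.4px

Perfect fifth: 17.0 × 1.500⁵ = 129.094px
Golden ratio: 17.0 × 1.618⁵ = 188.513px
Difference: 188.513 − 129.094 = 59.419px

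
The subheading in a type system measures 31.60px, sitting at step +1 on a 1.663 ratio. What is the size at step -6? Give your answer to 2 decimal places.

Moving from step +1 to step -6 is 7 steps down, so divide by r⁷.
31.60 ÷ 1.663⁷ = 31.60 ÷ 35.17594 ≈ 0.898

0.90px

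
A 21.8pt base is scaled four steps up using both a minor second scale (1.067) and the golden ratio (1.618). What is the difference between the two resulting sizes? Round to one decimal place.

121.2pt

Minor second: 21.8 × 1.067⁴ = 28.256pt
Golden ratio: 21.8 × 1.618⁴ = 149.407pt
Difference: 149.407 − 28.256 = 121.151pt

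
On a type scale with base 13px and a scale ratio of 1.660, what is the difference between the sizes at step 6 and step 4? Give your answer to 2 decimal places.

173.30px

Step 4: 13.0 × 1.660⁴ = 98.7133px
Step 6: 13.0 × 1.660⁶ = 272.0144px
Difference: 272.0144 − 98.7133 = 173.3011px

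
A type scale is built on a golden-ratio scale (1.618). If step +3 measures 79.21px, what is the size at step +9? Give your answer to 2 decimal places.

1421.19px

Moving from step +3 to step +9 is 6 steps up, so multiply by r⁶.
79.21 × 1.618⁶ = 79.21 × 17.94201 ≈ 1421.187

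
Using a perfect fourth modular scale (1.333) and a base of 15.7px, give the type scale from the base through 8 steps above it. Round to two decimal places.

Step 0: 15.7px
Step 1: 15.7 × 1.333 = 20.93
Step 2: 15.7 × 1.333² = 27.90
Step 3: 15.7 × 1.333³ = 37.19
Step 4: 15.7 × 1.333⁴ = 49.57
Step 5: 15.7 × 1.333⁵ = 66.08
Step 6: 15.7 × 1.333⁶ = 88.08
Step 7: 15.7 × 1.333⁷ = 117.41
Step 8: 15.7 × 1.333⁸ = 156.51

15.70px, 20.93px, 27.90px, 37.19px, 49.57px, 66.08px, 88.08px, 117.41px, 156.51px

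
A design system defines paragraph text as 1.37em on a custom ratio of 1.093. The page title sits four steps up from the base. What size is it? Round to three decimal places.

1.955em

1.37 × 1.093⁴ = 1.37 × 1.42719 ≈ 1.955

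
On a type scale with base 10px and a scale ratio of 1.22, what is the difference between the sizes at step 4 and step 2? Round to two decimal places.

7.27px

Step 2: 10.0 × 1.22² = 14.8840px
Step 4: 10.0 × 1.22⁴ = 22.1533px
Difference: 22.1533 − 14.8840 = 7.2693px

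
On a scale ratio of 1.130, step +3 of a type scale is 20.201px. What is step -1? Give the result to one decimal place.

Moving from step +3 to step -1 is 4 steps down, so divide by r⁴.
20.201 ÷ 1.130⁴ = 20.201 ÷ 1.63047 ≈ 12.390

12.4px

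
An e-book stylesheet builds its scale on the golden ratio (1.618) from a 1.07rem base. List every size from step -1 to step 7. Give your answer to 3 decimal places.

0.661rem, 1.070rem, 1.731rem, 2.801rem, 4.532rem, 7.333rem, 11.865rem, 19.198rem, 31.062rem

Step -1: 1.07 ÷ 1.618 = 0.661
Step 0: 1.07rem
Step 1: 1.07 × 1.618 = 1.731
Step 2: 1.07 × 1.618² = 2.801
Step 3: 1.07 × 1.618³ = 4.532
Step 4: 1.07 × 1.618⁴ = 7.333
Step 5: 1.07 × 1.618⁵ = 11.865
Step 6: 1.07 × 1.618⁶ = 19.198
Step 7: 1.07 × 1.618⁷ = 31.062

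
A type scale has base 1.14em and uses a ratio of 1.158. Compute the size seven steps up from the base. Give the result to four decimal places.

1.14 × 1.158⁷ = 1.14 × 2.79229 ≈ 3.1832

3.1832em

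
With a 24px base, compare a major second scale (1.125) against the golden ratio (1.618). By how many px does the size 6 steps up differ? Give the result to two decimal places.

Major second: 24.0 × 1.125⁶ = 48.6549px
Golden ratio: 24.0 × 1.618⁶ = 430.6082px
Difference: 430.6082 − 48.6549 = 381.9533px

381.95px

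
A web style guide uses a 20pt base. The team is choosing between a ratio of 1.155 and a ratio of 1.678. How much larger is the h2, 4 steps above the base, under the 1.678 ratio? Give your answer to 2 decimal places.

At 1.155: 20.0 × 1.155⁴ = 35.5925pt
At 1.678: 20.0 × 1.678⁴ = 158.5615pt
Difference: 158.5615 − 35.5925 = 122.9690pt

122.97pt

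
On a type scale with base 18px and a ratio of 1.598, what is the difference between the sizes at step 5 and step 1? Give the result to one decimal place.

Step 1: 18.0 × 1.598 = 28.764px
Step 5: 18.0 × 1.598⁵ = 187.567px
Difference: 187.567 − 28.764 = 158.803px

158.8px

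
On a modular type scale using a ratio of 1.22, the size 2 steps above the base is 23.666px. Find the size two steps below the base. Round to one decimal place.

The gap is -2 − (2) = -4 steps, so the factor is 1.22^-4.
23.666 ÷ 1.22⁴ = 23.666 ÷ 2.21533 ≈ 10.683

10.7px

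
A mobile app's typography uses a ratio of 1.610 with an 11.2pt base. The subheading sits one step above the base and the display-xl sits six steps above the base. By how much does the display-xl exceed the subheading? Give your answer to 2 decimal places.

Step 1: 11.2 × 1.610 = 18.0320pt
Step 6: 11.2 × 1.610⁶ = 195.0623pt
Difference: 195.0623 − 18.0320 = 177.0303pt

177.03pt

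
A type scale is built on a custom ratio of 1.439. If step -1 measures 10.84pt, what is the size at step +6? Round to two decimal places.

138.50pt

The gap is 6 − (-1) = 7 steps, so the factor is 1.439^7.
10.84 × 1.439⁷ = 10.84 × 12.77690 ≈ 138.502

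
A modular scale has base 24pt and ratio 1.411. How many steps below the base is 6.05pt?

1.411ⁿ = 24 / 6.05 = 3.9669
n = ln(3.9669) / ln(1.411) = 1.3780 / 0.3443 ≈ 4.00

4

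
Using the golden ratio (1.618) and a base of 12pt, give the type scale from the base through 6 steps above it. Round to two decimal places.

Step 0: 12pt
Step 1: 12.0 × 1.618 = 19.42
Step 2: 12.0 × 1.618² = 31.42
Step 3: 12.0 × 1.618³ = 50.83
Step 4: 12.0 × 1.618⁴ = 82.24
Step 5: 12.0 × 1.618⁵ = 133.07
Step 6: 12.0 × 1.618⁶ = 215.30

12.00pt, 19.42pt, 31.42pt, 50.83pt, 82.24pt, 133.07pt, 215.30pt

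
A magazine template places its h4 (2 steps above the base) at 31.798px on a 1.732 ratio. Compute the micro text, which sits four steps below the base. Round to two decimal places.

The gap is -4 − (2) = -6 steps, so the factor is 1.732^-6.
31.798 ÷ 1.732⁶ = 31.798 ÷ 26.99525 ≈ 1.178

1.18px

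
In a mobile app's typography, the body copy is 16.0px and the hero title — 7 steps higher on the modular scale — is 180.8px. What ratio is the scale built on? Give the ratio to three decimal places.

r⁷ = 180.8 / 16.0, so r = (180.8/16.0)^(1/7).
r = 11.3000^(1/7) ≈ 1.4140

1.414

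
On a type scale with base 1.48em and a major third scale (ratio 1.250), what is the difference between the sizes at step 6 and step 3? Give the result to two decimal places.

Step 3: 1.48 × 1.250³ = 2.8906em
Step 6: 1.48 × 1.250⁶ = 5.6458em
Difference: 5.6458 − 2.8906 = 2.7552em

2.76em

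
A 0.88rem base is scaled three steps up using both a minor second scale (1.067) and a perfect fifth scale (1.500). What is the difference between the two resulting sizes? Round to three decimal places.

Minor second: 0.88 × 1.067³ = 1.06900rem
Perfect fifth: 0.88 × 1.500³ = 2.97000rem
Difference: 2.97000 − 1.06900 = 1.90100rem

1.901rem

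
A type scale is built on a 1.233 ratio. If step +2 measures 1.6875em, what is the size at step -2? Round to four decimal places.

1.6875 ÷ 1.233⁴ = 1.6875 ÷ 2.31128 ≈ 0.7301

0.7301em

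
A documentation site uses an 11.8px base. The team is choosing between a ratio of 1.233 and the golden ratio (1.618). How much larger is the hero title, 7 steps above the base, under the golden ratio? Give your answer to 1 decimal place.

At 1.233: 11.8 × 1.233⁷ = 51.124px
Golden ratio: 11.8 × 1.618⁷ = 342.556px
Difference: 342.556 − 51.124 = 291.432px

291.4px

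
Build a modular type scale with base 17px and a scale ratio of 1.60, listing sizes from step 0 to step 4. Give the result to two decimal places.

17.00px, 27.20px, 43.52px, 69.63px, 111.41px

Step 0: 17px
Step 1: 17.0 × 1.60 = 27.20
Step 2: 17.0 × 1.60² = 43.52
Step 3: 17.0 × 1.60³ = 69.63
Step 4: 17.0 × 1.60⁴ = 111.41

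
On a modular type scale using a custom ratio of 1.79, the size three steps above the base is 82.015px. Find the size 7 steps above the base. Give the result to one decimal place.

Moving from step +3 to step +7 is 4 steps up, so multiply by r⁴.
82.015 × 1.79⁴ = 82.015 × 10.26626 ≈ 841.987

842.0px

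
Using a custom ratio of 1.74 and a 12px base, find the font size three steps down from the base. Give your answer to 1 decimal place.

12.0 ÷ 1.74³ = 12.0 ÷ 5.26802 ≈ 2.28

2.3px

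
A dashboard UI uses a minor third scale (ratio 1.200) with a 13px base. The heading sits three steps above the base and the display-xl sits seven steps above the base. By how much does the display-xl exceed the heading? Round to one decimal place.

24.1px

Step 3: 13.0 × 1.200³ = 22.464px
Step 7: 13.0 × 1.200⁷ = 46.581px
Difference: 46.581 − 22.464 = 24.117px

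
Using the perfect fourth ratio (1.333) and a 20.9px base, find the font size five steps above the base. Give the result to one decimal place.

88.0px

Each step on a modular scale multiplies by the ratio, so the size n steps from the base is base × ratioⁿ.
20.9 × 1.333⁵ = 20.9 × 4.20873 ≈ 87.96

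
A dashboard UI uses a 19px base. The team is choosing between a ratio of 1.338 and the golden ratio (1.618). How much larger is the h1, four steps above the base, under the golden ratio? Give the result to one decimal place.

69.3px

At 1.338: 19.0 × 1.338⁴ = 60.894px
Golden ratio: 19.0 × 1.618⁴ = 130.217px
Difference: 130.217 − 60.894 = 69.323px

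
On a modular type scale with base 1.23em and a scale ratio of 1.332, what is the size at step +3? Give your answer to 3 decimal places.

1.23 × 1.332³ = 1.23 × 2.36327 ≈ 2.907

2.907em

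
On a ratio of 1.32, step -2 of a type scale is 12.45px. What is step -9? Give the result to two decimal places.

The gap is -9 − (-2) = -7 steps, so the factor is 1.32^-7.
12.45 ÷ 1.32⁷ = 12.45 ÷ 6.98261 ≈ 1.783

1.78px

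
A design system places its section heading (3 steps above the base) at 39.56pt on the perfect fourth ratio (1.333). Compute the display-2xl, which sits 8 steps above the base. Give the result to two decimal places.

39.56 × 1.333⁵ = 39.56 × 4.20873 ≈ 166.497

166.50pt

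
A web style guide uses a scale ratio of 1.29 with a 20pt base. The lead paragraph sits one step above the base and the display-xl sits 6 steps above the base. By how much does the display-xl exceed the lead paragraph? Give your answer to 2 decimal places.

66.37pt

Step 1: 20.0 × 1.29 = 25.8000pt
Step 6: 20.0 × 1.29⁶ = 92.1655pt
Difference: 92.1655 − 25.8000 = 66.3655pt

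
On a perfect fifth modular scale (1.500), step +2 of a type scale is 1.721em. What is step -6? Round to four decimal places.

Moving from step +2 to step -6 is 8 steps down, so divide by r⁸.
1.721 ÷ 1.500⁸ = 1.721 ÷ 25.62891 ≈ 0.0672

0.0672em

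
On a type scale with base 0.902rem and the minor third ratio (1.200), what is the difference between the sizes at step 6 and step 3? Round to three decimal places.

Step 3: 0.902 × 1.200³ = 1.55866rem
Step 6: 0.902 × 1.200⁶ = 2.69336rem
Difference: 2.69336 − 1.55866 = 1.13470rem

1.135rem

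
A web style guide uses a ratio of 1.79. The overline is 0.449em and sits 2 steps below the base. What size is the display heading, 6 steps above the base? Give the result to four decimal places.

47.3228em

0.449 × 1.79⁸ = 0.449 × 105.39603 ≈ 47.3228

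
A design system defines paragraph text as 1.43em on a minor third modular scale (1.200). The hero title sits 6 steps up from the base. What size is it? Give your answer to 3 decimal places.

4.270em

1.43 × 1.200⁶ = 1.43 × 2.98598 ≈ 4.270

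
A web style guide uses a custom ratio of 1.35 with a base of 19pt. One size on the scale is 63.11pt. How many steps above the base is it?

4

1.35ⁿ = 63.11 / 19 = 3.3216
n = ln(3.3216) / ln(1.35) = 1.2004 / 0.3001 ≈ 4.00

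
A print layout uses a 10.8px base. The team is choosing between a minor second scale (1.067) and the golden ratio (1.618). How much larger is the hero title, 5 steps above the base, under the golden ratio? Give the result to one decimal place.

104.8px

Minor second: 10.8 × 1.067⁵ = 14.936px
Golden ratio: 10.8 × 1.618⁵ = 119.761px
Difference: 119.761 − 14.936 = 104.825px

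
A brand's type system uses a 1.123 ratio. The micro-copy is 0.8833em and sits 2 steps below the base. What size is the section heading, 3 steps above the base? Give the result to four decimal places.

0.8833 × 1.123⁵ = 0.8833 × 1.78607 ≈ 1.5776

1.5776em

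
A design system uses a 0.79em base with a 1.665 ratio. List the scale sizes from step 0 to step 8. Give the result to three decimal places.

Step 0: 0.79em
Step 1: 0.79 × 1.665 = 1.315
Step 2: 0.79 × 1.665² = 2.190
Step 3: 0.79 × 1.665³ = 3.646
Step 4: 0.79 × 1.665⁴ = 6.071
Step 5: 0.79 × 1.665⁵ = 10.109
Step 6: 0.79 × 1.665⁶ = 16.831
Step 7: 0.79 × 1.665⁷ = 28.024
Step 8: 0.79 × 1.665⁸ = 46.660

0.790em, 1.315em, 2.190em, 3.646em, 6.071em, 10.109em, 16.831em, 28.024em, 46.660em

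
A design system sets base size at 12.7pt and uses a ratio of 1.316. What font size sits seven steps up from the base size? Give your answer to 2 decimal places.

12.7 × 1.316⁷ = 12.7 × 6.83583 ≈ 86.82

86.82pt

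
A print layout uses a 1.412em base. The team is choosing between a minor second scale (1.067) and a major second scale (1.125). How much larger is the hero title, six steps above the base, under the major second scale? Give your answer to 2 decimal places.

0.78em

Minor second: 1.412 × 1.067⁶ = 2.0836em
Major second: 1.412 × 1.125⁶ = 2.8625em
Difference: 2.8625 − 2.0836 = 0.7789em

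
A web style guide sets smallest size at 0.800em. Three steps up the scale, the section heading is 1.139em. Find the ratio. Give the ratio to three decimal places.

1.125

r³ = 1.139 / 0.800, so r = (1.139/0.800)^(1/3).
r = 1.4237^(1/3) ≈ 1.1250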